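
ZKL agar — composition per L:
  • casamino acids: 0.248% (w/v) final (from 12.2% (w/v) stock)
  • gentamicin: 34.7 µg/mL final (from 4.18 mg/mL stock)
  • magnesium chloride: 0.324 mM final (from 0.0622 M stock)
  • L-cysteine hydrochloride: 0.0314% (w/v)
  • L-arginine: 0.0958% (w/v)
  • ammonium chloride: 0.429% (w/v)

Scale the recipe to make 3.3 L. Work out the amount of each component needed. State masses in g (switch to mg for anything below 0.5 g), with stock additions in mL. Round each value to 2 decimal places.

casamino acids 67.08 mL; gentamicin 27.39 mL; magnesium chloride 17.19 mL; L-cysteine hydrochloride 1.04 g; L-arginine 3.16 g; ammonium chloride 14.16 g

Scale factor relative to 1 L: 3.3.
casamino acids: C1V1 = C2V2 → 0.248% ÷ 12.2% × 3300 mL = 67.08 mL
gentamicin: dilute stock: 34.7 µg/mL × 3300 mL ÷ 4180 µg/mL = 27.39 mL
magnesium chloride: V = C2·V2/C1 = 0.324 mM × 3300 mL ÷ 62.2 mM = 17.19 mL
L-cysteine hydrochloride: 0.0314% w/v = 0.314 g/L → 0.314 × 3.3 L = 1.04 g
L-arginine: 0.0958% w/v = 0.958 g/L → 0.958 × 3.3 L = 3.16 g
ammonium chloride: 0.429 g per 100 mL × 3300 mL ÷ 100 = 14.16 g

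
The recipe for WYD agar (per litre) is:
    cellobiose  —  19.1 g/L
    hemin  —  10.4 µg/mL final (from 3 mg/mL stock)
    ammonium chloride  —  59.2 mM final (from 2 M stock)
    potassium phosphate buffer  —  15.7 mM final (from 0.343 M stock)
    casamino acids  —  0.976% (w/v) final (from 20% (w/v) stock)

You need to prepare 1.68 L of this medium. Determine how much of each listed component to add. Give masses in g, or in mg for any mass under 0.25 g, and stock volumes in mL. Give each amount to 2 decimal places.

cellobiose 32.09 g; hemin 5.82 mL; ammonium chloride 49.73 mL; potassium phosphate buffer 76.90 mL; casamino acids 81.98 mL

Working volume: 1.68 L.
cellobiose: 19.1 g/L × 1.68 L = 32.09 g
hemin: V = C2·V2/C1 = 10.4 µg/mL × 1680 mL ÷ 3000 µg/mL = 5.82 mL
ammonium chloride: C1V1 = C2V2 → 59.2 mM × 1680 mL ÷ 2000 mM = 49.73 mL
potassium phosphate buffer: V = C2·V2/C1 = 15.7 mM × 1680 mL ÷ 343 mM = 76.90 mL
casamino acids: V = C2·V2/C1 = 0.976% ÷ 20% × 1680 mL = 81.98 mL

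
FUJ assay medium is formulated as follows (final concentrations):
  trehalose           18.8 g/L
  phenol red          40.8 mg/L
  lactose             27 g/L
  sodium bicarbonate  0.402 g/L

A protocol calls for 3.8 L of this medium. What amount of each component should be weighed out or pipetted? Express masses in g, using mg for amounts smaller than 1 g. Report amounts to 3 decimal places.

Scale factor relative to 1 L: 3.8.
trehalose: 18.8 g/L × 3.8 L = 71.440 g
phenol red: 40.8 mg/L × 3.8 L = 155.040 mg
lactose: 27 g/L × 3.8 L = 102.600 g
sodium bicarbonate: 0.402 g/L × 3.8 L = 1.528 g

trehalose 71.440 g; phenol red 155.040 mg; lactose 102.600 g; sodium bicarbonate 1.528 g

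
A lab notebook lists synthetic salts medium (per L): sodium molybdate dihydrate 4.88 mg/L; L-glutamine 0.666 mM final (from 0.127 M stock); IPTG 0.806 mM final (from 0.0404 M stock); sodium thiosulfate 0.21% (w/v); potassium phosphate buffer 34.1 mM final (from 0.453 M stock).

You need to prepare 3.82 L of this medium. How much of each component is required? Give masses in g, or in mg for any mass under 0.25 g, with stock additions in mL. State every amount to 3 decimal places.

Working volume: 3.82 L.
sodium molybdate dihydrate: 4.88 mg/L × 3.82 L = 18.642 mg
L-glutamine: C1V1 = C2V2 → 0.666 mM × 3820 mL ÷ 127 mM = 20.032 mL
IPTG: C1V1 = C2V2 → 0.806 mM × 3820 mL ÷ 40.4 mM = 76.211 mL
sodium thiosulfate: 0.21 g per 100 mL × 3820 mL ÷ 100 = 8.022 g
potassium phosphate buffer: V = C2·V2/C1 = 34.1 mM × 3820 mL ÷ 453 mM = 287.554 mL

sodium molybdate dihydrate 18.642 mg; L-glutamine 20.032 mL; IPTG 76.211 mL; sodium thiosulfate 8.022 g; potassium phosphate buffer 287.554 mL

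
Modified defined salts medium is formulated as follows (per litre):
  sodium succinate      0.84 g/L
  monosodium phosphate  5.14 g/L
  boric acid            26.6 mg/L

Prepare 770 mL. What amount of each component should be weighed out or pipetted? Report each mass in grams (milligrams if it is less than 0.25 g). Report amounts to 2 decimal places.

Working volume: 770 mL = 0.77 L.
sodium succinate: 0.84 g/L × 0.77 L = 0.65 g
monosodium phosphate: 5.14 g/L × 0.77 L = 3.96 g
boric acid: 26.6 mg/L × 0.77 L = 20.48 mg

sodium succinate 0.65 g; monosodium phosphate 3.96 g; boric acid 20.48 mg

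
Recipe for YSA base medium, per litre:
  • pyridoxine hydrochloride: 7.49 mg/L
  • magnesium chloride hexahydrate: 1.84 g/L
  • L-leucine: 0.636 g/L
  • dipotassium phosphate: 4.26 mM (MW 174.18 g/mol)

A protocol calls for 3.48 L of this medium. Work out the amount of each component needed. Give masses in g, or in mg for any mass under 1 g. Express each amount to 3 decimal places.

Working volume: 3.48 L.
pyridoxine hydrochloride: 7.49 mg/L × 3.48 L = 26.065 mg
magnesium chloride hexahydrate: 1.84 g/L × 3.48 L = 6.403 g
L-leucine: 0.636 g/L × 3.48 L = 2.213 g
dipotassium phosphate: 4.26 mmol/L × 174.18 g/mol × 3.48 L ÷ 1000 = 2.582 g

pyridoxine hydrochloride 26.065 mg; magnesium chloride hexahydrate 6.403 g; L-leucine 2.213 g; dipotassium phosphate 2.582 g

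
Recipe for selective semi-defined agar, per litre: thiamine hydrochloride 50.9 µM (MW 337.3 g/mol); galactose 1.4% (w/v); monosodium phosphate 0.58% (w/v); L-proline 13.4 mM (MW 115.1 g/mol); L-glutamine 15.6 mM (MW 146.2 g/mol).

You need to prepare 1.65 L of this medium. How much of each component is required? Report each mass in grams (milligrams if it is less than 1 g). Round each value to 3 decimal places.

thiamine hydrochloride 28.328 mg; galactose 23.100 g; monosodium phosphate 9.570 g; L-proline 2.545 g; L-glutamine 3.763 g

Working volume: 1.65 L.
thiamine hydrochloride: 50.9 µmol/L × 337.3 g/mol × 1.65 L ÷ 1000 = 28.328 mg
galactose: 1.4 g per 100 mL × 1650 mL ÷ 100 = 23.100 g
monosodium phosphate: 0.58% w/v = 5.8 g/L → 5.8 × 1.65 L = 9.570 g
L-proline: 13.4 mmol/L × 115.1 g/mol × 1.65 L ÷ 1000 = 2.545 g
L-glutamine: 15.6 mmol/L × 146.2 g/mol × 1.65 L ÷ 1000 = 3.763 g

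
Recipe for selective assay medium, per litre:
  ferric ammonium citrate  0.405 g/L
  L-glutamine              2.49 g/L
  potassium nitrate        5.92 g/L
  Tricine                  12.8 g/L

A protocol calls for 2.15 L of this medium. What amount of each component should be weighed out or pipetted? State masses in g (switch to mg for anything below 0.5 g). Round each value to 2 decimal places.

Working volume: 2.15 L.
ferric ammonium citrate: 0.405 g/L × 2.15 L = 0.87 g
L-glutamine: 2.49 g/L × 2.15 L = 5.35 g
potassium nitrate: 5.92 g/L × 2.15 L = 12.73 g
Tricine: 12.8 g/L × 2.15 L = 27.52 g

ferric ammonium citrate 0.87 g; L-glutamine 5.35 g; potassium nitrate 12.73 g; Tricine 27.52 g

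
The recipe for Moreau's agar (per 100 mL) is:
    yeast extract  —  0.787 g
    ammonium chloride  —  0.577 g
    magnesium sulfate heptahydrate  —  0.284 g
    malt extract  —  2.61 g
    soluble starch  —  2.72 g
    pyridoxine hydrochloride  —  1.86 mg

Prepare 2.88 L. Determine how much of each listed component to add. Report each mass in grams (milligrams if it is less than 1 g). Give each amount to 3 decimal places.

Ratio of target to recipe volume: 2880 / 100 = 28.8.
yeast extract: 0.787 g × (2880 mL / 100 mL) = 22.666 g
ammonium chloride: 0.577 g × (2880 mL / 100 mL) = 16.618 g
magnesium sulfate heptahydrate: 0.284 g × (2880 mL / 100 mL) = 8.179 g
malt extract: 2.61 g × (2880 mL / 100 mL) = 75.168 g
soluble starch: 2.72 g × (2880 mL / 100 mL) = 78.336 g
pyridoxine hydrochloride: 1.86 mg × (2880 mL / 100 mL) = 53.568 mg

yeast extract 22.666 g; ammonium chloride 16.618 g; magnesium sulfate heptahydrate 8.179 g; malt extract 75.168 g; soluble starch 78.336 g; pyridoxine hydrochloride 53.568 mg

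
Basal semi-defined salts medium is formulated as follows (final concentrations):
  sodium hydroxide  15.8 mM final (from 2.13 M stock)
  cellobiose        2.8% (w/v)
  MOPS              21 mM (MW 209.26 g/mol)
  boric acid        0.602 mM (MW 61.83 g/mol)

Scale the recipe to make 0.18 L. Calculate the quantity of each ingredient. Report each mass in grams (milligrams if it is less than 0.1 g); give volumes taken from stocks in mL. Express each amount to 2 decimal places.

sodium hydroxide 1.34 mL; cellobiose 5.04 g; MOPS 0.79 g; boric acid 6.70 mg

Working volume: 0.18 L.
sodium hydroxide: dilute stock: 15.8 mM × 180 mL ÷ 2130 mM = 1.34 mL
cellobiose: 2.8% w/v = 28 g/L → 28 × 0.18 L = 5.04 g
MOPS: 21 mmol/L × 209.26 g/mol × 0.18 L ÷ 1000 = 0.79 g
boric acid: 0.602 mmol/L × 61.83 mg/mmol × 0.18 L = 6.70 mg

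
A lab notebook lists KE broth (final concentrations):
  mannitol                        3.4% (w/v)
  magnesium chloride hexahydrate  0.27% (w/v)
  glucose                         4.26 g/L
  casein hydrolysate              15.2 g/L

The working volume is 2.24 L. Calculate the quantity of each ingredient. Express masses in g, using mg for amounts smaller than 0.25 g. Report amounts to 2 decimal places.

Scale factor relative to 1 L: 2.24.
mannitol: 3.4% w/v = 34 g/L → 34 × 2.24 L = 76.16 g
magnesium chloride hexahydrate: 0.27% w/v = 2.7 g/L → 2.7 × 2.24 L = 6.05 g
glucose: 4.26 g/L × 2.24 L = 9.54 g
casein hydrolysate: 15.2 g/L × 2.24 L = 34.05 g

mannitol 76.16 g; magnesium chloride hexahydrate 6.05 g; glucose 9.54 g; casein hydrolysate 34.05 g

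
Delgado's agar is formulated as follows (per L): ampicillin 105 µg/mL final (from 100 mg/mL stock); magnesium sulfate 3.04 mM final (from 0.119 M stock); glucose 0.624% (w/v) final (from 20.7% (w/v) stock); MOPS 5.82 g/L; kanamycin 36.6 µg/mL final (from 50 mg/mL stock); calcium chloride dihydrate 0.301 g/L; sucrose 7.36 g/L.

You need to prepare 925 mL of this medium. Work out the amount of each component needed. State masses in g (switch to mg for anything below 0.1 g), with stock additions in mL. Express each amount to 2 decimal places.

Target volume = 925 mL = 0.925 L.
ampicillin: C1V1 = C2V2 → 105 µg/mL × 925 mL ÷ 100000 µg/mL = 0.97 mL
magnesium sulfate: V = C2·V2/C1 = 3.04 mM × 925 mL ÷ 119 mM = 23.63 mL
glucose: dilute stock: 0.624% ÷ 20.7% × 925 mL = 27.88 mL
MOPS: 5.82 g/L × 0.925 L = 5.38 g
kanamycin: dilute stock: 36.6 µg/mL × 925 mL ÷ 50000 µg/mL = 0.68 mL
calcium chloride dihydrate: 0.301 g/L × 0.925 L = 0.28 g
sucrose: 7.36 g/L × 0.925 L = 6.81 g

ampicillin 0.97 mL; magnesium sulfate 23.63 mL; glucose 27.88 mL; MOPS 5.38 g; kanamycin 0.68 mL; calcium chloride dihydrate 0.28 g; sucrose 6.81 g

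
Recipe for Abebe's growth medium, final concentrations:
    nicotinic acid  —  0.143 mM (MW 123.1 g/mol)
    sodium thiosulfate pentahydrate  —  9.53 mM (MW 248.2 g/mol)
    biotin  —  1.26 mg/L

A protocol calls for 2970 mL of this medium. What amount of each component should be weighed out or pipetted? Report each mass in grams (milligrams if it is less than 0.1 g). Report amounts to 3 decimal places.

Target volume = 2970 mL = 2.97 L.
nicotinic acid: 0.143 mmol/L × 123.1 mg/mmol × 2.97 L = 52.282 mg
sodium thiosulfate pentahydrate: 9.53 mmol/L × 248.2 g/mol × 2.97 L ÷ 1000 = 7.025 g
biotin: 1.26 mg/L × 2.97 L = 3.742 mg

nicotinic acid 52.282 mg; sodium thiosulfate pentahydrate 7.025 g; biotin 3.742 mg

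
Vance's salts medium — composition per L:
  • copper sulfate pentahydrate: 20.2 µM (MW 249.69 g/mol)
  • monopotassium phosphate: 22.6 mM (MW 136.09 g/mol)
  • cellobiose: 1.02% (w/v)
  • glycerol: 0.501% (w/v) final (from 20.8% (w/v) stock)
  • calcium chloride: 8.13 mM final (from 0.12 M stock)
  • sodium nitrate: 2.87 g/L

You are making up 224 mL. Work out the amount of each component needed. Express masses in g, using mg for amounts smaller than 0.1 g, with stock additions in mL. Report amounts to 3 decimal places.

Working volume: 224 mL = 0.224 L.
copper sulfate pentahydrate: 20.2 µmol/L × 249.69 g/mol × 0.224 L ÷ 1000 = 1.130 mg
monopotassium phosphate: 22.6 mmol/L × 136.09 g/mol × 0.224 L ÷ 1000 = 0.689 g
cellobiose: 1.02% w/v = 10.2 g/L → 10.2 × 0.224 L = 2.285 g
glycerol: C1V1 = C2V2 → 0.501% ÷ 20.8% × 224 mL = 5.395 mL
calcium chloride: dilute stock: 8.13 mM × 224 mL ÷ 120 mM = 15.176 mL
sodium nitrate: 2.87 g/L × 0.224 L = 0.643 g

copper sulfate pentahydrate 1.130 mg; monopotassium phosphate 0.689 g; cellobiose 2.285 g; glycerol 5.395 mL; calcium chloride 15.176 mL; sodium nitrate 0.643 g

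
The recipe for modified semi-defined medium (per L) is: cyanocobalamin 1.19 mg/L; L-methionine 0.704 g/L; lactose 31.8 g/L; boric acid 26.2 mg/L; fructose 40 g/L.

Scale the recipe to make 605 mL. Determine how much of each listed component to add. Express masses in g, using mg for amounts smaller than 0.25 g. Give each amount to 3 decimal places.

Target volume = 605 mL = 0.605 L.
cyanocobalamin: 1.19 mg/L × 0.605 L = 0.720 mg
L-methionine: 0.704 g/L × 0.605 L = 0.426 g
lactose: 31.8 g/L × 0.605 L = 19.239 g
boric acid: 26.2 mg/L × 0.605 L = 15.851 mg
fructose: 40 g/L × 0.605 L = 24.200 g

cyanocobalamin 0.720 mg; L-methionine 0.426 g; lactose 19.239 g; boric acid 15.851 mg; fructose 24.200 g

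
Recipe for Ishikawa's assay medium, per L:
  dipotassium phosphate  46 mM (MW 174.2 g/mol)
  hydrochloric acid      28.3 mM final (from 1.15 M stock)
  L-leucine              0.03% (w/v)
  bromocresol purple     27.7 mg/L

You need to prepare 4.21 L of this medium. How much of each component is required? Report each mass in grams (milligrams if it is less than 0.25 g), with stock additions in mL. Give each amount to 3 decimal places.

Working volume: 4.21 L.
dipotassium phosphate: 46 mmol/L × 174.2 g/mol × 4.21 L ÷ 1000 = 33.736 g
hydrochloric acid: V = C2·V2/C1 = 28.3 mM × 4210 mL ÷ 1150 mM = 103.603 mL
L-leucine: 0.03 g per 100 mL × 4210 mL ÷ 100 = 1.263 g
bromocresol purple: 27.7 mg/L × 4.21 L = 116.617 mg

dipotassium phosphate 33.736 g; hydrochloric acid 103.603 mL; L-leucine 1.263 g; bromocresol purple 116.617 mg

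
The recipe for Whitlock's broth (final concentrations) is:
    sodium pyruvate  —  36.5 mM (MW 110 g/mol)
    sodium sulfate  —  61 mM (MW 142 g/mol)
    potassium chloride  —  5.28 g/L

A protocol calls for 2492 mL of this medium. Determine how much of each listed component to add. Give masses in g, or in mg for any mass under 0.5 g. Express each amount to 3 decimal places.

Target volume = 2492 mL = 2.492 L.
sodium pyruvate: 36.5 mmol/L × 110 g/mol × 2.492 L ÷ 1000 = 10.005 g
sodium sulfate: 61 mmol/L × 142 g/mol × 2.492 L ÷ 1000 = 21.586 g
potassium chloride: 5.28 g/L × 2.492 L = 13.158 g

sodium pyruvate 10.005 g; sodium sulfate 21.586 g; potassium chloride 13.158 g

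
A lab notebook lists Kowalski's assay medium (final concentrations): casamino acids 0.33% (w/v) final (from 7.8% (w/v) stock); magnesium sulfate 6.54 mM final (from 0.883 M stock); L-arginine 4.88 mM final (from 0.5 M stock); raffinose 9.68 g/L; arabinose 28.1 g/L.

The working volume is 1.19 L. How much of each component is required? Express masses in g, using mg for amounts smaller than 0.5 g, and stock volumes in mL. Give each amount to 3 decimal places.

casamino acids 50.346 mL; magnesium sulfate 8.814 mL; L-arginine 11.614 mL; raffinose 11.519 g; arabinose 33.439 g

Scale factor relative to 1 L: 1.19.
casamino acids: dilute stock: 0.33% ÷ 7.8% × 1190 mL = 50.346 mL
magnesium sulfate: C1V1 = C2V2 → 6.54 mM × 1190 mL ÷ 883 mM = 8.814 mL
L-arginine: V = C2·V2/C1 = 4.88 mM × 1190 mL ÷ 500 mM = 11.614 mL
raffinose: 9.68 g/L × 1.19 L = 11.519 g
arabinose: 28.1 g/L × 1.19 L = 33.439 g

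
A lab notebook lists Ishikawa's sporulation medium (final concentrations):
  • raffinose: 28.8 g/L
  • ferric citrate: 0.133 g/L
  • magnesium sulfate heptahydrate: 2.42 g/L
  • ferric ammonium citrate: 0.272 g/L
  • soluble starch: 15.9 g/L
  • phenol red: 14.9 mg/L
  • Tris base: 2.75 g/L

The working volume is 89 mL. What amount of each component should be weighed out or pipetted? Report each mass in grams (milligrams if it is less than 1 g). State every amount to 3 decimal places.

raffinose 2.563 g; ferric citrate 11.837 mg; magnesium sulfate heptahydrate 215.380 mg; ferric ammonium citrate 24.208 mg; soluble starch 1.415 g; phenol red 1.326 mg; Tris base 244.750 mg

Target volume = 89 mL = 0.089 L.
raffinose: 28.8 g/L × 0.089 L = 2.563 g
ferric citrate: 0.133 g/L × 0.089 L = 0.011837 g = 11.837 mg
magnesium sulfate heptahydrate: 2.42 g/L × 0.089 L = 0.21538 g = 215.380 mg
ferric ammonium citrate: 0.272 g/L × 0.089 L = 0.024208 g = 24.208 mg
soluble starch: 15.9 g/L × 0.089 L = 1.415 g
phenol red: 14.9 mg/L × 0.089 L = 1.326 mg
Tris base: 2.75 g/L × 0.089 L = 0.24475 g = 244.750 mg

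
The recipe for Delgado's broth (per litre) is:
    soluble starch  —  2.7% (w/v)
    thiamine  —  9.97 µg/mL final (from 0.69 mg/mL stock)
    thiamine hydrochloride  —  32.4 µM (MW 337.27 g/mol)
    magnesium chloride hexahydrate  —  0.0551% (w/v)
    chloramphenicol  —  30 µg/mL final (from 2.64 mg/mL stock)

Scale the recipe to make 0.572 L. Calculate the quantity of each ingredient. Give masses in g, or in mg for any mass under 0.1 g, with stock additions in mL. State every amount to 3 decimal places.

soluble starch 15.444 g; thiamine 8.265 mL; thiamine hydrochloride 6.251 mg; magnesium chloride hexahydrate 0.315 g; chloramphenicol 6.500 mL

Scale factor relative to 1 L: 0.572.
soluble starch: 2.7% w/v = 27 g/L → 27 × 0.572 L = 15.444 g
thiamine: V = C2·V2/C1 = 9.97 µg/mL × 572 mL ÷ 690 µg/mL = 8.265 mL
thiamine hydrochloride: 32.4 µmol/L × 337.27 g/mol × 0.572 L ÷ 1000 = 6.251 mg
magnesium chloride hexahydrate: 0.0551% w/v = 0.551 g/L → 0.551 × 0.572 L = 0.315 g
chloramphenicol: dilute stock: 30 µg/mL × 572 mL ÷ 2640 µg/mL = 6.500 mL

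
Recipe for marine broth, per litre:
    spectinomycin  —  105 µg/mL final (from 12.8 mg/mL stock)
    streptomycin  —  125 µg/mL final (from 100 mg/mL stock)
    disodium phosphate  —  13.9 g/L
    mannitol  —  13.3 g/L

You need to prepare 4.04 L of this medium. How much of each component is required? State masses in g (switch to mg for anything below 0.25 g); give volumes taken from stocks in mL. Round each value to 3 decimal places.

spectinomycin 33.141 mL; streptomycin 5.050 mL; disodium phosphate 56.156 g; mannitol 53.732 g

Working volume: 4.04 L.
spectinomycin: C1V1 = C2V2 → 105 µg/mL × 4040 mL ÷ 12800 µg/mL = 33.141 mL
streptomycin: dilute stock: 125 µg/mL × 4040 mL ÷ 100000 µg/mL = 5.050 mL
disodium phosphate: 13.9 g/L × 4.04 L = 56.156 g
mannitol: 13.3 g/L × 4.04 L = 53.732 g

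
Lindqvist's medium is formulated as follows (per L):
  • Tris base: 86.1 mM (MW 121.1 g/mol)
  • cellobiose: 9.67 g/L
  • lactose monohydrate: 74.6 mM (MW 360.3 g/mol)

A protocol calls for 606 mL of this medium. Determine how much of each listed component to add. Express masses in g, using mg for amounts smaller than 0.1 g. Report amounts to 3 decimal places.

Target volume = 606 mL = 0.606 L.
Tris base: 86.1 mmol/L × 121.1 g/mol × 0.606 L ÷ 1000 = 6.319 g
cellobiose: 9.67 g/L × 0.606 L = 5.860 g
lactose monohydrate: 74.6 mmol/L × 360.3 g/mol × 0.606 L ÷ 1000 = 16.288 g

Tris base 6.319 g; cellobiose 5.860 g; lactose monohydrate 16.288 g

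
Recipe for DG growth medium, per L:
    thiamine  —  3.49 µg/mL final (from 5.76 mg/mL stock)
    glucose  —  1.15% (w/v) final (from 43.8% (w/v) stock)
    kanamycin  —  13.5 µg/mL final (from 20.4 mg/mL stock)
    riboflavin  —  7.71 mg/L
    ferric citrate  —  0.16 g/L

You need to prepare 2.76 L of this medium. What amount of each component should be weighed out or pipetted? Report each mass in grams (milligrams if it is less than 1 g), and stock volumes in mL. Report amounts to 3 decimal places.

thiamine 1.672 mL; glucose 72.466 mL; kanamycin 1.826 mL; riboflavin 21.280 mg; ferric citrate 441.600 mg

Scale factor relative to 1 L: 2.76.
thiamine: C1V1 = C2V2 → 3.49 µg/mL × 2760 mL ÷ 5760 µg/mL = 1.672 mL
glucose: V = C2·V2/C1 = 1.15% ÷ 43.8% × 2760 mL = 72.466 mL
kanamycin: dilute stock: 13.5 µg/mL × 2760 mL ÷ 20400 µg/mL = 1.826 mL
riboflavin: 7.71 mg/L × 2.76 L = 21.280 mg
ferric citrate: 0.16 g/L × 2.76 L = 0.4416 g = 441.600 mg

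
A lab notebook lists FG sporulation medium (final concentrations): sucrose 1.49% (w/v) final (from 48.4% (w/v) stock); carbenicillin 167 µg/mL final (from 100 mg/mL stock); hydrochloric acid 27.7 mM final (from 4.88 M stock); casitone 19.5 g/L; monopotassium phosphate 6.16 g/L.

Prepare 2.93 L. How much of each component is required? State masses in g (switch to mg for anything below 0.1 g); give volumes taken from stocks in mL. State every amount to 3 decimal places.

Working volume: 2.93 L.
sucrose: V = C2·V2/C1 = 1.49% ÷ 48.4% × 2930 mL = 90.200 mL
carbenicillin: V = C2·V2/C1 = 167 µg/mL × 2930 mL ÷ 100000 µg/mL = 4.893 mL
hydrochloric acid: C1V1 = C2V2 → 27.7 mM × 2930 mL ÷ 4880 mM = 16.631 mL
casitone: 19.5 g/L × 2.93 L = 57.135 g
monopotassium phosphate: 6.16 g/L × 2.93 L = 18.049 g

sucrose 90.200 mL; carbenicillin 4.893 mL; hydrochloric acid 16.631 mL; casitone 57.135 g; monopotassium phosphate 18.049 g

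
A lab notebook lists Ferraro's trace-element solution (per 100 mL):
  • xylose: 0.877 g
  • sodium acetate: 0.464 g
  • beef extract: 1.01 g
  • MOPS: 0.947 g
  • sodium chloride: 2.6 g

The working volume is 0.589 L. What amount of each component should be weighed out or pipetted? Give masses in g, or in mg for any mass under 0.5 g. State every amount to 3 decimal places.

Scale factor = 589 mL / 100 mL = 5.89.
xylose: 0.877 g × (589 mL / 100 mL) = 5.166 g
sodium acetate: 0.464 g × (589 mL / 100 mL) = 2.733 g
beef extract: 1.01 g × (589 mL / 100 mL) = 5.949 g
MOPS: 0.947 g × (589 mL / 100 mL) = 5.578 g
sodium chloride: 2.6 g × (589 mL / 100 mL) = 15.314 g

xylose 5.166 g; sodium acetate 2.733 g; beef extract 5.949 g; MOPS 5.578 g; sodium chloride 15.314 g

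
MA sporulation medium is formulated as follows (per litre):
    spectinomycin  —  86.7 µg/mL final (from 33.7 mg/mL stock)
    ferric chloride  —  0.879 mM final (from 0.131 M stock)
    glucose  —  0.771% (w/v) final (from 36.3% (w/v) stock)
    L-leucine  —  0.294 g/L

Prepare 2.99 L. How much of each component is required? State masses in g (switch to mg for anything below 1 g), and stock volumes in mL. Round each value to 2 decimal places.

spectinomycin 7.69 mL; ferric chloride 20.06 mL; glucose 63.51 mL; L-leucine 879.06 mg

Working volume: 2.99 L.
spectinomycin: dilute stock: 86.7 µg/mL × 2990 mL ÷ 33700 µg/mL = 7.69 mL
ferric chloride: C1V1 = C2V2 → 0.879 mM × 2990 mL ÷ 131 mM = 20.06 mL
glucose: dilute stock: 0.771% ÷ 36.3% × 2990 mL = 63.51 mL
L-leucine: 0.294 g/L × 2.99 L = 0.87906 g = 879.06 mg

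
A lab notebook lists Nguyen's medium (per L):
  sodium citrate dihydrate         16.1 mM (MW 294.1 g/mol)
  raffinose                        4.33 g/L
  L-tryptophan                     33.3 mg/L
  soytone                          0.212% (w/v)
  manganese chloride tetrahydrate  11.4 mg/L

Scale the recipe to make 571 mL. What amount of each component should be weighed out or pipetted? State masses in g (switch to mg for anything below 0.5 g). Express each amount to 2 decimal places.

sodium citrate dihydrate 2.70 g; raffinose 2.47 g; L-tryptophan 19.01 mg; soytone 1.21 g; manganese chloride tetrahydrate 6.51 mg

Working volume: 571 mL = 0.571 L.
sodium citrate dihydrate: 16.1 mmol/L × 294.1 g/mol × 0.571 L ÷ 1000 = 2.70 g
raffinose: 4.33 g/L × 0.571 L = 2.47 g
L-tryptophan: 33.3 mg/L × 0.571 L = 19.01 mg
soytone: 0.212 g per 100 mL × 571 mL ÷ 100 = 1.21 g
manganese chloride tetrahydrate: 11.4 mg/L × 0.571 L = 6.51 mg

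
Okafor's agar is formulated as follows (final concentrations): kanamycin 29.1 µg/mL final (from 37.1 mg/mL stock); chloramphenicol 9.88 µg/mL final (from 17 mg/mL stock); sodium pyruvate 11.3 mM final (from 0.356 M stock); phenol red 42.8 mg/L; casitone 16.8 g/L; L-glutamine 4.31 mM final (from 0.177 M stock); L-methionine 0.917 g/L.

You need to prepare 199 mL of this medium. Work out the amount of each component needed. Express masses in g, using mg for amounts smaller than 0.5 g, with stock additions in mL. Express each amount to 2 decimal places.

Scale factor relative to 1 L: 0.199.
kanamycin: V = C2·V2/C1 = 29.1 µg/mL × 199 mL ÷ 37100 µg/mL = 0.16 mL
chloramphenicol: dilute stock: 9.88 µg/mL × 199 mL ÷ 17000 µg/mL = 0.12 mL
sodium pyruvate: V = C2·V2/C1 = 11.3 mM × 199 mL ÷ 356 mM = 6.32 mL
phenol red: 42.8 mg/L × 0.199 L = 8.52 mg
casitone: 16.8 g/L × 0.199 L = 3.34 g
L-glutamine: V = C2·V2/C1 = 4.31 mM × 199 mL ÷ 177 mM = 4.85 mL
L-methionine: 0.917 g/L × 0.199 L = 0.182483 g = 182.48 mg

kanamycin 0.16 mL; chloramphenicol 0.12 mL; sodium pyruvate 6.32 mL; phenol red 8.52 mg; casitone 3.34 g; L-glutamine 4.85 mL; L-methionine 182.48 mg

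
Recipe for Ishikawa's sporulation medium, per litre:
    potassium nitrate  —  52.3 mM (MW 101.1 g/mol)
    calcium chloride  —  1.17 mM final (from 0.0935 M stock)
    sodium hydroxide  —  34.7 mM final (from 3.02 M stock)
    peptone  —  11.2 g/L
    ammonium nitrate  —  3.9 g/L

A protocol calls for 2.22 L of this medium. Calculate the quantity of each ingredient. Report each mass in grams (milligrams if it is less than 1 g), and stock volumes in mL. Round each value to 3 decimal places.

potassium nitrate 11.738 g; calcium chloride 27.780 mL; sodium hydroxide 25.508 mL; peptone 24.864 g; ammonium nitrate 8.658 g

Scale factor relative to 1 L: 2.22.
potassium nitrate: 52.3 mmol/L × 101.1 g/mol × 2.22 L ÷ 1000 = 11.738 g
calcium chloride: C1V1 = C2V2 → 1.17 mM × 2220 mL ÷ 93.5 mM = 27.780 mL
sodium hydroxide: C1V1 = C2V2 → 34.7 mM × 2220 mL ÷ 3020 mM = 25.508 mL
peptone: 11.2 g/L × 2.22 L = 24.864 g
ammonium nitrate: 3.9 g/L × 2.22 L = 8.658 g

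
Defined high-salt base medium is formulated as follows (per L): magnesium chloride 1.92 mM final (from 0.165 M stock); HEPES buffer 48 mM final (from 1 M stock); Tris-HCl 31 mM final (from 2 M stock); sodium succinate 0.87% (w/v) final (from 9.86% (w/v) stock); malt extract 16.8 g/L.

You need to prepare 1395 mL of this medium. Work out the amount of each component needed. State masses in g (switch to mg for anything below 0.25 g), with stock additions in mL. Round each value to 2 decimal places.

Working volume: 1395 mL = 1.395 L.
magnesium chloride: dilute stock: 1.92 mM × 1395 mL ÷ 165 mM = 16.23 mL
HEPES buffer: V = C2·V2/C1 = 48 mM × 1395 mL ÷ 1000 mM = 66.96 mL
Tris-HCl: dilute stock: 31 mM × 1395 mL ÷ 2000 mM = 21.62 mL
sodium succinate: V = C2·V2/C1 = 0.87% ÷ 9.86% × 1395 mL = 123.09 mL
malt extract: 16.8 g/L × 1.395 L = 23.44 g

magnesium chloride 16.23 mL; HEPES buffer 66.96 mL; Tris-HCl 21.62 mL; sodium succinate 123.09 mL; malt extract 23.44 g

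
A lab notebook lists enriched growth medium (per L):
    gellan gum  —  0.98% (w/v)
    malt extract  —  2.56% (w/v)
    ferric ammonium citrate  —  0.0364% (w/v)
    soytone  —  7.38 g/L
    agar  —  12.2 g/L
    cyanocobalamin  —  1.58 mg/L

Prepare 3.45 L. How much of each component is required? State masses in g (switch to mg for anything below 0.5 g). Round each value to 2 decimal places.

gellan gum 33.81 g; malt extract 88.32 g; ferric ammonium citrate 1.26 g; soytone 25.46 g; agar 42.09 g; cyanocobalamin 5.45 mg

Working volume: 3.45 L.
gellan gum: 0.98% w/v = 9.8 g/L → 9.8 × 3.45 L = 33.81 g
malt extract: 2.56 g per 100 mL × 3450 mL ÷ 100 = 88.32 g
ferric ammonium citrate: 0.0364% w/v = 0.364 g/L → 0.364 × 3.45 L = 1.26 g
soytone: 7.38 g/L × 3.45 L = 25.46 g
agar: 12.2 g/L × 3.45 L = 42.09 g
cyanocobalamin: 1.58 mg/L × 3.45 L = 5.45 mg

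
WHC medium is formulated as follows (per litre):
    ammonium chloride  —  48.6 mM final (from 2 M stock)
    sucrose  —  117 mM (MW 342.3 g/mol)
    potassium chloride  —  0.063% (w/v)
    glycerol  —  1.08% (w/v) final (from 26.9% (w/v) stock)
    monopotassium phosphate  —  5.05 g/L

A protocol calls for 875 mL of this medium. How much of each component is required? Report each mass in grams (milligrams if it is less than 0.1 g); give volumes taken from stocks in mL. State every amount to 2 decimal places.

Target volume = 875 mL = 0.875 L.
ammonium chloride: C1V1 = C2V2 → 48.6 mM × 875 mL ÷ 2000 mM = 21.26 mL
sucrose: 117 mmol/L × 342.3 g/mol × 0.875 L ÷ 1000 = 35.04 g
potassium chloride: 0.063% w/v = 0.63 g/L → 0.63 × 0.875 L = 0.55 g
glycerol: V = C2·V2/C1 = 1.08% ÷ 26.9% × 875 mL = 35.13 mL
monopotassium phosphate: 5.05 g/L × 0.875 L = 4.42 g

ammonium chloride 21.26 mL; sucrose 35.04 g; potassium chloride 0.55 g; glycerol 35.13 mL; monopotassium phosphate 4.42 g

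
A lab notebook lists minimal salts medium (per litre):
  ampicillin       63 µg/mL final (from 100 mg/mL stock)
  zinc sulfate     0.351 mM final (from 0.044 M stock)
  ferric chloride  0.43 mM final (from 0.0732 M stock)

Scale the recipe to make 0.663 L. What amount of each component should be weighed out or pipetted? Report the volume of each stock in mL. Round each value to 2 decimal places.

Scale factor relative to 1 L: 0.663.
ampicillin: C1V1 = C2V2 → 63 µg/mL × 663 mL ÷ 100000 µg/mL = 0.42 mL
zinc sulfate: dilute stock: 0.351 mM × 663 mL ÷ 44 mM = 5.29 mL
ferric chloride: V = C2·V2/C1 = 0.43 mM × 663 mL ÷ 73.2 mM = 3.89 mL

ampicillin 0.42 mL; zinc sulfate 5.29 mL; ferric chloride 3.89 mL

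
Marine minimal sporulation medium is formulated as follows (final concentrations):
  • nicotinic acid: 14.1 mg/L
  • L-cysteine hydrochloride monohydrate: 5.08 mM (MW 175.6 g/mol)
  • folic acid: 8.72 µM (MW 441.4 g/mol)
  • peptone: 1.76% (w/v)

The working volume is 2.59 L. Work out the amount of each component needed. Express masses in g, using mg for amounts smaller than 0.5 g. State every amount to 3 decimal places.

nicotinic acid 36.519 mg; L-cysteine hydrochloride monohydrate 2.310 g; folic acid 9.969 mg; peptone 45.584 g

Working volume: 2.59 L.
nicotinic acid: 14.1 mg/L × 2.59 L = 36.519 mg
L-cysteine hydrochloride monohydrate: 5.08 mmol/L × 175.6 g/mol × 2.59 L ÷ 1000 = 2.310 g
folic acid: 8.72 µmol/L × 441.4 g/mol × 2.59 L ÷ 1000 = 9.969 mg
peptone: 1.76% w/v = 17.6 g/L → 17.6 × 2.59 L = 45.584 g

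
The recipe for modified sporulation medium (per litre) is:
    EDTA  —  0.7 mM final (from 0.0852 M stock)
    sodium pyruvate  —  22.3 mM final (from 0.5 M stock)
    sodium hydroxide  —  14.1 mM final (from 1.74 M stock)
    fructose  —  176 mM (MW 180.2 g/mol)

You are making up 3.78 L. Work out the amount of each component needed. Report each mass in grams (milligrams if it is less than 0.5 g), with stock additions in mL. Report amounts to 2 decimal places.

EDTA 31.06 mL; sodium pyruvate 168.59 mL; sodium hydroxide 30.63 mL; fructose 119.88 g

Scale factor relative to 1 L: 3.78.
EDTA: dilute stock: 0.7 mM × 3780 mL ÷ 85.2 mM = 31.06 mL
sodium pyruvate: dilute stock: 22.3 mM × 3780 mL ÷ 500 mM = 168.59 mL
sodium hydroxide: dilute stock: 14.1 mM × 3780 mL ÷ 1740 mM = 30.63 mL
fructose: 176 mmol/L × 180.2 g/mol × 3.78 L ÷ 1000 = 119.88 g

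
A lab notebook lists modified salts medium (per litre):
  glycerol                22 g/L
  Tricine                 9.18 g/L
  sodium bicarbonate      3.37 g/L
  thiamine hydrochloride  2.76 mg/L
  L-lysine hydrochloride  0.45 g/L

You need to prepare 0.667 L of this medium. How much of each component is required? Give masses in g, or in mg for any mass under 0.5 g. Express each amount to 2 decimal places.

glycerol 14.67 g; Tricine 6.12 g; sodium bicarbonate 2.25 g; thiamine hydrochloride 1.84 mg; L-lysine hydrochloride 300.15 mg

Working volume: 0.667 L.
glycerol: 22 g/L × 0.667 L = 14.67 g
Tricine: 9.18 g/L × 0.667 L = 6.12 g
sodium bicarbonate: 3.37 g/L × 0.667 L = 2.25 g
thiamine hydrochloride: 2.76 mg/L × 0.667 L = 1.84 mg
L-lysine hydrochloride: 0.45 g/L × 0.667 L = 0.30015 g = 300.15 mg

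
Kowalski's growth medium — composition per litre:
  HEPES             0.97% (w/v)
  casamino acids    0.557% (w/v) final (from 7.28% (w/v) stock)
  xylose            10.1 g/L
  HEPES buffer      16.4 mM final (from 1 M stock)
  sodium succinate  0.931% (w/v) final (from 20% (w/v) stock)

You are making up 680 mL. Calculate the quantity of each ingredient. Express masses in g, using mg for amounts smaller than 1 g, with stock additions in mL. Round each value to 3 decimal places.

Working volume: 680 mL = 0.68 L.
HEPES: 0.97 g per 100 mL × 680 mL ÷ 100 = 6.596 g
casamino acids: dilute stock: 0.557% ÷ 7.28% × 680 mL = 52.027 mL
xylose: 10.1 g/L × 0.68 L = 6.868 g
HEPES buffer: dilute stock: 16.4 mM × 680 mL ÷ 1000 mM = 11.152 mL
sodium succinate: dilute stock: 0.931% ÷ 20% × 680 mL = 31.654 mL

HEPES 6.596 g; casamino acids 52.027 mL; xylose 6.868 g; HEPES buffer 11.152 mL; sodium succinate 31.654 mL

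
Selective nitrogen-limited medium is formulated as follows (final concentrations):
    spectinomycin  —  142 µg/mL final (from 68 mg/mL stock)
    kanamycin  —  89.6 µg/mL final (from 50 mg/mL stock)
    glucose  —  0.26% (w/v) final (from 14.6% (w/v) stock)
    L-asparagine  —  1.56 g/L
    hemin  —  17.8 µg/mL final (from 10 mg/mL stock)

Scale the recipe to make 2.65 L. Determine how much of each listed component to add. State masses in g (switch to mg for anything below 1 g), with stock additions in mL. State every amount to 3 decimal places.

spectinomycin 5.534 mL; kanamycin 4.749 mL; glucose 47.192 mL; L-asparagine 4.134 g; hemin 4.717 mL

Scale factor relative to 1 L: 2.65.
spectinomycin: V = C2·V2/C1 = 142 µg/mL × 2650 mL ÷ 68000 µg/mL = 5.534 mL
kanamycin: C1V1 = C2V2 → 89.6 µg/mL × 2650 mL ÷ 50000 µg/mL = 4.749 mL
glucose: V = C2·V2/C1 = 0.26% ÷ 14.6% × 2650 mL = 47.192 mL
L-asparagine: 1.56 g/L × 2.65 L = 4.134 g
hemin: dilute stock: 17.8 µg/mL × 2650 mL ÷ 10000 µg/mL = 4.717 mL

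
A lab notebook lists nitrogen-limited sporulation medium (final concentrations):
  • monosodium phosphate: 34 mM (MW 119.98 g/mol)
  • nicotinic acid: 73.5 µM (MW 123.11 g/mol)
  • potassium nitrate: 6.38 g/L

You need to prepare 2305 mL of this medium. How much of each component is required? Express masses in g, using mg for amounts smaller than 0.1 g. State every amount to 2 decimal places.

Target volume = 2305 mL = 2.305 L.
monosodium phosphate: 34 mmol/L × 119.98 g/mol × 2.305 L ÷ 1000 = 9.40 g
nicotinic acid: 73.5 µmol/L × 123.11 g/mol × 2.305 L ÷ 1000 = 20.86 mg
potassium nitrate: 6.38 g/L × 2.305 L = 14.71 g

monosodium phosphate 9.40 g; nicotinic acid 20.86 mg; potassium nitrate 14.71 g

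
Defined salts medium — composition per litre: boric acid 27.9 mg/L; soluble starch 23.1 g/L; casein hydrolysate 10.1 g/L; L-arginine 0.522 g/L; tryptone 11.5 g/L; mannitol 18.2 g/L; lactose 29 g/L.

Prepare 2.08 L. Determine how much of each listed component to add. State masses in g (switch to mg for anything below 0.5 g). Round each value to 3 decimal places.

boric acid 58.032 mg; soluble starch 48.048 g; casein hydrolysate 21.008 g; L-arginine 1.086 g; tryptone 23.920 g; mannitol 37.856 g; lactose 60.320 g

Working volume: 2.08 L.
boric acid: 27.9 mg/L × 2.08 L = 58.032 mg
soluble starch: 23.1 g/L × 2.08 L = 48.048 g
casein hydrolysate: 10.1 g/L × 2.08 L = 21.008 g
L-arginine: 0.522 g/L × 2.08 L = 1.086 g
tryptone: 11.5 g/L × 2.08 L = 23.920 g
mannitol: 18.2 g/L × 2.08 L = 37.856 g
lactose: 29 g/L × 2.08 L = 60.320 g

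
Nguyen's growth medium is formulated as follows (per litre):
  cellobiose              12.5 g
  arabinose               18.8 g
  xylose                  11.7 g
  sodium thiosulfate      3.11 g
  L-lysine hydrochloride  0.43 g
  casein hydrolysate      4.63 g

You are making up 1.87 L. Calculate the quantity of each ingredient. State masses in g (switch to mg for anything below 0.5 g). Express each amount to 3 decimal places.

cellobiose 23.375 g; arabinose 35.156 g; xylose 21.879 g; sodium thiosulfate 5.816 g; L-lysine hydrochloride 0.804 g; casein hydrolysate 8.658 g

Scale factor = 1870 mL / 1000 mL = 1.87.
cellobiose: 12.5 g × (1870 mL / 1000 mL) = 23.375 g
arabinose: 18.8 g × (1870 mL / 1000 mL) = 35.156 g
xylose: 11.7 g × (1870 mL / 1000 mL) = 21.879 g
sodium thiosulfate: 3.11 g × (1870 mL / 1000 mL) = 5.816 g
L-lysine hydrochloride: 0.43 g × (1870 mL / 1000 mL) = 0.804 g
casein hydrolysate: 4.63 g × (1870 mL / 1000 mL) = 8.658 g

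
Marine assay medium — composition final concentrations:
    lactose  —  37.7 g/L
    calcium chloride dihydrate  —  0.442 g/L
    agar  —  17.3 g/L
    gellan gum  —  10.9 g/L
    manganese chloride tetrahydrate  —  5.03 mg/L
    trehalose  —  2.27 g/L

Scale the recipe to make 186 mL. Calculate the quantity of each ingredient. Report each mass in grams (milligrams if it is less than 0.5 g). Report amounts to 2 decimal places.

Target volume = 186 mL = 0.186 L.
lactose: 37.7 g/L × 0.186 L = 7.01 g
calcium chloride dihydrate: 0.442 g/L × 0.186 L = 0.082212 g = 82.21 mg
agar: 17.3 g/L × 0.186 L = 3.22 g
gellan gum: 10.9 g/L × 0.186 L = 2.03 g
manganese chloride tetrahydrate: 5.03 mg/L × 0.186 L = 0.94 mg
trehalose: 2.27 g/L × 0.186 L = 0.42222 g = 422.22 mg

lactose 7.01 g; calcium chloride dihydrate 82.21 mg; agar 3.22 g; gellan gum 2.03 g; manganese chloride tetrahydrate 0.94 mg; trehalose 422.22 mg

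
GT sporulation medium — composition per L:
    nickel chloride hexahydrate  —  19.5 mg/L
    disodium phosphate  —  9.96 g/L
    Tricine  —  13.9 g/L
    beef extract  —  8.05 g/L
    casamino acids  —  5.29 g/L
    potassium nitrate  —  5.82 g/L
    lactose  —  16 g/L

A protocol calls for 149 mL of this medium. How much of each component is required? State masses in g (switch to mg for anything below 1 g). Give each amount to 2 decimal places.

nickel chloride hexahydrate 2.91 mg; disodium phosphate 1.48 g; Tricine 2.07 g; beef extract 1.20 g; casamino acids 788.21 mg; potassium nitrate 867.18 mg; lactose 2.38 g

Working volume: 149 mL = 0.149 L.
nickel chloride hexahydrate: 19.5 mg/L × 0.149 L = 2.91 mg
disodium phosphate: 9.96 g/L × 0.149 L = 1.48 g
Tricine: 13.9 g/L × 0.149 L = 2.07 g
beef extract: 8.05 g/L × 0.149 L = 1.20 g
casamino acids: 5.29 g/L × 0.149 L = 0.78821 g = 788.21 mg
potassium nitrate: 5.82 g/L × 0.149 L = 0.86718 g = 867.18 mg
lactose: 16 g/L × 0.149 L = 2.38 g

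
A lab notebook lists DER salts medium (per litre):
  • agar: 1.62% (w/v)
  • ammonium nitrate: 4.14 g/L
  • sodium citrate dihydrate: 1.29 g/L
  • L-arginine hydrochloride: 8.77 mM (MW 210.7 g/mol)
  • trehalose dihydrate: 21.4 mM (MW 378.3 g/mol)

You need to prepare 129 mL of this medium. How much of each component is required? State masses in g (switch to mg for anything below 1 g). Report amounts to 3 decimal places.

agar 2.090 g; ammonium nitrate 534.060 mg; sodium citrate dihydrate 166.410 mg; L-arginine hydrochloride 238.371 mg; trehalose dihydrate 1.044 g

Target volume = 129 mL = 0.129 L.
agar: 1.62 g per 100 mL × 129 mL ÷ 100 = 2.090 g
ammonium nitrate: 4.14 g/L × 0.129 L = 0.53406 g = 534.060 mg
sodium citrate dihydrate: 1.29 g/L × 0.129 L = 0.16641 g = 166.410 mg
L-arginine hydrochloride: 8.77 mmol/L × 210.7 mg/mmol × 0.129 L = 238.371 mg
trehalose dihydrate: 21.4 mmol/L × 378.3 g/mol × 0.129 L ÷ 1000 = 1.044 g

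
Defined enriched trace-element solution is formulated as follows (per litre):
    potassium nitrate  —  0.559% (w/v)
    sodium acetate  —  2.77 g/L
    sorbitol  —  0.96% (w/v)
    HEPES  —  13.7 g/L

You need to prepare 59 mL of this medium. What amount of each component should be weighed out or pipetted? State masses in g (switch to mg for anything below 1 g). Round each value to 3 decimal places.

potassium nitrate 329.810 mg; sodium acetate 163.430 mg; sorbitol 566.400 mg; HEPES 808.300 mg

Working volume: 59 mL = 0.059 L.
potassium nitrate: 0.559% w/v = 5.59 g/L → 5.59 × 0.059 L = 0.32981 g = 329.810 mg
sodium acetate: 2.77 g/L × 0.059 L = 0.16343 g = 163.430 mg
sorbitol: 0.96 g per 100 mL × 59 mL ÷ 100 = 0.5664 g = 566.400 mg
HEPES: 13.7 g/L × 0.059 L = 0.8083 g = 808.300 mg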